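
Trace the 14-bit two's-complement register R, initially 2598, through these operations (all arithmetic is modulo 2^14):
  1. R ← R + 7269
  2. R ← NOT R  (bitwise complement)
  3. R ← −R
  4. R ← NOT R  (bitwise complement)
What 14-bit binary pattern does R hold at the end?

01100101110011

Start: R = 2598 = 00101000100110.
R = 2598 + 7269 = 9867; wraps to -6517 = 10011010001011
R = NOT 10011010001011 = 01100101110100 = 6516
R = −(6516) = -6516 = 10011010001100
R = NOT 10011010001100 = 01100101110011 = 6515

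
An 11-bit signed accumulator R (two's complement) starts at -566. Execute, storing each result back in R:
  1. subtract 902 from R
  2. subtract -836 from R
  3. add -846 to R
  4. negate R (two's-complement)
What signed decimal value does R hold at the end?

-570

Start: R = -566 = 10111001010.
R = -566 − 902 = -1468; wraps to 580 = 01001000100
R = 580 − (-836) = 1416; wraps to -632 = 10110001000
R = -632 + (-846) = -1478; wraps to 570 = 01000111010
R = −(570) = -570 = 10111000110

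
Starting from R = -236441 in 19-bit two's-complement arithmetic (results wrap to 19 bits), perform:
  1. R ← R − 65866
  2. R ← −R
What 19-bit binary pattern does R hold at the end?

1001001110011100011

Start: R = -236441 = 1000110010001100111.
R = -236441 − 65866 = -302307; wraps to 221981 = 0110110001100011101
R = −(221981) = -221981 = 1001001110011100011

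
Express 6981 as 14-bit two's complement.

6981 is non-negative, so write it directly in 14 bits: 01101101000101.

01101101000101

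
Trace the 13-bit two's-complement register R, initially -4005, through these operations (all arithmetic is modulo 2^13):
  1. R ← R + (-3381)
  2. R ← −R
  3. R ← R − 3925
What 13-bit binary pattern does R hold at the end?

0110110000101

Start: R = -4005 = 1000001011011.
R = -4005 + (-3381) = -7386; wraps to 806 = 0001100100110
R = −(806) = -806 = 1110011011010
R = -806 − 3925 = -4731; wraps to 3461 = 0110110000101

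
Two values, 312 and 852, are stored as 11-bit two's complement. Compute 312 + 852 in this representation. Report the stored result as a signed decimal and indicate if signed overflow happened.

312 → 00100111000
852 → 01101010100
  00100111000
+ 01101010100
= 10010001100
Result 10010001100: MSB = 1 → 1164 − 2048 = -884.
Both addends are non-negative but the stored result is negative: signed overflow. The true value 312 + 852 = 1164 lies outside [-1024, 1023].

-884; overflow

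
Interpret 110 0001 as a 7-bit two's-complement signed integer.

MSB is 1, so the value is negative.
Invert: 0011110. Add 1: 0011111 = 31. So the value is −31.

-31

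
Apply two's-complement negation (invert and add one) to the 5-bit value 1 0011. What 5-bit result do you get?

Invert: 01100. Add 1: 01101.
Check: 10011 = -13, 01101 = 13.

01101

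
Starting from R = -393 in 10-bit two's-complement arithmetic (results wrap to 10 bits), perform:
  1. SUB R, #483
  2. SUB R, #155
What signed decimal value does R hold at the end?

Start: R = -393 = 1001110111.
R = -393 − 483 = -876; wraps to 148 = 0010010100
R = 148 − 155 = -7 = 1111111001

-7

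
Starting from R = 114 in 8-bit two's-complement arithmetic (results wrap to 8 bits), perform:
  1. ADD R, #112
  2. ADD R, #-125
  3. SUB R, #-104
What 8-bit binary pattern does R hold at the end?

11001101

Start: R = 114 = 01110010.
R = 114 + 112 = 226; wraps to -30 = 11100010
R = -30 + (-125) = -155; wraps to 101 = 01100101
R = 101 − (-104) = 205; wraps to -51 = 11001101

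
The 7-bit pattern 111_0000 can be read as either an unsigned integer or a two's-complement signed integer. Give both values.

unsigned = 112, signed = -16

Unsigned: 1110000 = 112.
Signed: MSB=1 → 112 − 128 = -16.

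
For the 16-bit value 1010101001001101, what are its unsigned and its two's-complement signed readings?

unsigned = 43597, signed = -21939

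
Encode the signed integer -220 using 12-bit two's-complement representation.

111100100100

|-220| = 220 = 000011011100 in 12 bits.
Invert the bits: 111100100011. Add 1: 111100100100.
Check: 111100100100 reads as 3876 − 4096 = -220.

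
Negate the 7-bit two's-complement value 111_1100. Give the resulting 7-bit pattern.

0000100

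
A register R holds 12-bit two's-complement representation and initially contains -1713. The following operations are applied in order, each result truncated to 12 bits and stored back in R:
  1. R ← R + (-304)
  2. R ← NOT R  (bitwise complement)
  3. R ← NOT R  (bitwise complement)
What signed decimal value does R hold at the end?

Start: R = -1713 = 100101001111.
R = -1713 + (-304) = -2017 = 100000011111
R = NOT 100000011111 = 011111100000 = 2016
R = NOT 011111100000 = 100000011111 = -2017

-2017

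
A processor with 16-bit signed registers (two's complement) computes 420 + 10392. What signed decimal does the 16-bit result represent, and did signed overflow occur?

420 → 0000000110100100
10392 → 0010100010011000
  0000000110100100
+ 0010100010011000
= 0010101000111100
Result 0010101000111100: MSB = 0 → value 10812.
Both addends are non-negative and so is the stored result: no signed overflow.

10812; no overflow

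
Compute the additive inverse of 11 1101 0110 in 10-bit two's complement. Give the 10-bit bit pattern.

Invert: 0000101001. Add 1: 0000101010.
Check: 1111010110 = -42, 0000101010 = 42.

0000101010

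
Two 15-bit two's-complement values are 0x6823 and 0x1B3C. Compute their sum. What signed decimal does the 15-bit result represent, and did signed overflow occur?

863; no overflow

0x6823 = 110100000100011 = -6109 (signed)
0x1B3C = 001101100111100 = 6972 (signed)
  110100000100011
+ 001101100111100
= 000001101011111  (discard carry-out 1)
Result 000001101011111: MSB = 0 → value 863.
Addends have opposite signs, so signed overflow cannot occur.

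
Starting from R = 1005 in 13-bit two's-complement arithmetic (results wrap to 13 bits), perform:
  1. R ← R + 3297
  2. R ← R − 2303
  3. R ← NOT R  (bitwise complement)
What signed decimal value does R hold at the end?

-2000

Start: R = 1005 = 0001111101101.
R = 1005 + 3297 = 4302; wraps to -3890 = 1000011001110
R = -3890 − 2303 = -6193; wraps to 1999 = 0011111001111
R = NOT 0011111001111 = 1100000110000 = -2000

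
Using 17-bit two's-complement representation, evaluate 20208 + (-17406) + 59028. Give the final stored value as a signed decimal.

61830

20208 + (-17406) = 2802 (00000101011110010)
2802 + 59028 = 61830 (01111000110000110)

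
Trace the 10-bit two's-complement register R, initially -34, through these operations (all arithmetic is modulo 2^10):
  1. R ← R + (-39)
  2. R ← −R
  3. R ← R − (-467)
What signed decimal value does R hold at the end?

Start: R = -34 = 1111011110.
R = -34 + (-39) = -73 = 1110110111
R = −(-73) = 73 = 0001001001
R = 73 − (-467) = 540; wraps to -484 = 1000011100

-484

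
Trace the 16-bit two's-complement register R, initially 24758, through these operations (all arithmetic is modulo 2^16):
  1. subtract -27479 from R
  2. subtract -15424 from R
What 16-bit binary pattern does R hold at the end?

Start: R = 24758 = 0110000010110110.
R = 24758 − (-27479) = 52237; wraps to -13299 = 1100110000001101
R = -13299 − (-15424) = 2125 = 0000100001001101

0000100001001101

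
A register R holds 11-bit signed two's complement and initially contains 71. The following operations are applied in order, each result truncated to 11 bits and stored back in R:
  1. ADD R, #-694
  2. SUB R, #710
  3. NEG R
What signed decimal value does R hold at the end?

-715

Start: R = 71 = 00001000111.
R = 71 + (-694) = -623 = 10110010001
R = -623 − 710 = -1333; wraps to 715 = 01011001011
R = −(715) = -715 = 10100110101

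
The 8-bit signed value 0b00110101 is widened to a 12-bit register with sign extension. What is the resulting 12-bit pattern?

000000110101

MSB of 00110101 is 0; replicate it into the new high bits.
0000|00110101 → 000000110101 (still 53).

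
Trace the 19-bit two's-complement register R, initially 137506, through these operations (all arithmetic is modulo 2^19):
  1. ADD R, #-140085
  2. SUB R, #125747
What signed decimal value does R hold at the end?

Start: R = 137506 = 0100001100100100010.
R = 137506 + (-140085) = -2579 = 1111111010111101101
R = -2579 − 125747 = -128326 = 1100000101010111010

-128326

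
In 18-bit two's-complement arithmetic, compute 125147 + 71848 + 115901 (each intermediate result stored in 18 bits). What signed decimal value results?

125147 + 71848 = 196995 → wraps to -65149 (110000000110000011)
-65149 + 115901 = 50752 (001100011001000000)

50752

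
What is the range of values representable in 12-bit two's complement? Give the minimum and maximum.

min = -2048, max = 2047

Minimum: −2^11 = -2048.
Maximum: 2^11 − 1 = 2047.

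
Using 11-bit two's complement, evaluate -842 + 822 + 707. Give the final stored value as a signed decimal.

687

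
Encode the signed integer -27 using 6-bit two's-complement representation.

100101

|-27| = 27 = 011011 in 6 bits.
Invert the bits: 100100. Add 1: 100101.
Check: 100101 reads as 37 − 64 = -27.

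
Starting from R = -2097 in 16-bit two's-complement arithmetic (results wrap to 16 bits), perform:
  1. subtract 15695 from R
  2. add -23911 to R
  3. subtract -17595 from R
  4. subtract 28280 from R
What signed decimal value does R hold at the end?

Start: R = -2097 = 1111011111001111.
R = -2097 − 15695 = -17792 = 1011101010000000
R = -17792 + (-23911) = -41703; wraps to 23833 = 0101110100011001
R = 23833 − (-17595) = 41428; wraps to -24108 = 1010000111010100
R = -24108 − 28280 = -52388; wraps to 13148 = 0011001101011100

13148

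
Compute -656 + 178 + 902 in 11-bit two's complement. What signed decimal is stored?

424

-656 + 178 = -478 (11000100010)
-478 + 902 = 424 (00110101000)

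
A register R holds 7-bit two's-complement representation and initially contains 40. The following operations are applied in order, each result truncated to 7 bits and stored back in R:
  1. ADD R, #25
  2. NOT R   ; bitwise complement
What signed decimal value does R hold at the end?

62

Start: R = 40 = 0101000.
R = 40 + 25 = 65; wraps to -63 = 1000001
R = NOT 1000001 = 0111110 = 62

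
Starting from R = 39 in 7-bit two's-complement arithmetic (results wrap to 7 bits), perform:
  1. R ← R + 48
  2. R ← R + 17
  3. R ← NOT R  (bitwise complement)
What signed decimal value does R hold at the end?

23

Start: R = 39 = 0100111.
R = 39 + 48 = 87; wraps to -41 = 1010111
R = -41 + 17 = -24 = 1101000
R = NOT 1101000 = 0010111 = 23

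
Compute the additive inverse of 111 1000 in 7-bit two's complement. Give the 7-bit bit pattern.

Invert: 0000111. Add 1: 0001000.
Check: 1111000 = -8, 0001000 = 8.

0001000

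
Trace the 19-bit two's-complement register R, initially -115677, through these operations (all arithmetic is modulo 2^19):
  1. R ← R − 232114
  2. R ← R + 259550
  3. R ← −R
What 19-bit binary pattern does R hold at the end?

0010101100010110001

Start: R = -115677 = 1100011110000100011.
R = -115677 − 232114 = -347791; wraps to 176497 = 0101011000101110001
R = 176497 + 259550 = 436047; wraps to -88241 = 1101010011101001111
R = −(-88241) = 88241 = 0010101100010110001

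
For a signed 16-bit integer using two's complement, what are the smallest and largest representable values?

Minimum: −2^15 = -32768.
Maximum: 2^15 − 1 = 32767.

min = -32768, max = 32767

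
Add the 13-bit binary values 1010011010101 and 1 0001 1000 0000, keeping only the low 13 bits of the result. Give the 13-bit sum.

  1010011010101
+ 1000110000000
= 0011001010101  (discard carry-out 1)

0011001010101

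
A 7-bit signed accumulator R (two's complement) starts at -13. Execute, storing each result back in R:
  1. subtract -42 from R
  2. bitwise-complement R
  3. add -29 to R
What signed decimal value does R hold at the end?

-59

Start: R = -13 = 1110011.
R = -13 − (-42) = 29 = 0011101
R = NOT 0011101 = 1100010 = -30
R = -30 + (-29) = -59 = 1000101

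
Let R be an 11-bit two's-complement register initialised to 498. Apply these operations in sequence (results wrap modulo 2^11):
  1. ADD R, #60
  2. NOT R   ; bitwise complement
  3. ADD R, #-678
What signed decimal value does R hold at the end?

Start: R = 498 = 00111110010.
R = 498 + 60 = 558 = 01000101110
R = NOT 01000101110 = 10111010001 = -559
R = -559 + (-678) = -1237; wraps to 811 = 01100101011

811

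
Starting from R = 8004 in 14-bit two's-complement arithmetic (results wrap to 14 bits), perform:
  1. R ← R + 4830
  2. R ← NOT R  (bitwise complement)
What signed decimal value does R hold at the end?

3549

Start: R = 8004 = 01111101000100.
R = 8004 + 4830 = 12834; wraps to -3550 = 11001000100010
R = NOT 11001000100010 = 00110111011101 = 3549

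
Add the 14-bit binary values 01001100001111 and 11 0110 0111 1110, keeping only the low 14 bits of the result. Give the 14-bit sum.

  01001100001111
+ 11011001111110
= 00100110001101  (discard carry-out 1)

00100110001101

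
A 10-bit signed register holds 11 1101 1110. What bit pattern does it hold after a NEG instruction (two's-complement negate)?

Invert: 0000100001. Add 1: 0000100010.
Check: 1111011110 = -34, 0000100010 = 34.

0000100010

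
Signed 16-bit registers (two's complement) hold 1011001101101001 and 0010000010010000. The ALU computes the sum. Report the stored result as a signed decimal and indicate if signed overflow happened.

-11271; no overflow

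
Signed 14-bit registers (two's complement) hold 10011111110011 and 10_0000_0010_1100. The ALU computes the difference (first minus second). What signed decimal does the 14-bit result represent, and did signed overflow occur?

1991; no overflow

10011111110011 = -6157 (signed)
10_0000_0010_1100 → 10000000101100 = -8148 (signed)
Subtract via negate-and-add: invert 10000000101100 + 1 = 01111111010100 (i.e. 8148).
  10011111110011
+ 01111111010100
= 00011111000111  (discard carry-out 1)
Result 00011111000111: MSB = 0 → value 1991.
Addends (after negating the subtrahend) have opposite signs, so signed overflow cannot occur.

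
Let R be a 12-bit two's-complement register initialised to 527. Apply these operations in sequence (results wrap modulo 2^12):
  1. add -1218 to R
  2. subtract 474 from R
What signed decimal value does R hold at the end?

-1165

Start: R = 527 = 001000001111.
R = 527 + (-1218) = -691 = 110101001101
R = -691 − 474 = -1165 = 101101110011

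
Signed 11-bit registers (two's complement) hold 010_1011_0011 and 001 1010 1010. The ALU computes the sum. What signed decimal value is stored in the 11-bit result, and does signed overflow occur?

-931; overflow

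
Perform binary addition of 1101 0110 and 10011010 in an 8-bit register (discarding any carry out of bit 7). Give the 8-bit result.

  11010110
+ 10011010
= 01110000  (discard carry-out 1)

01110000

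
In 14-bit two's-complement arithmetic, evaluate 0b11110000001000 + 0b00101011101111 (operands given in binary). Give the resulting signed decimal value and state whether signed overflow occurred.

1783; no overflow

0b11110000001000 → 11110000001000 = -1016 (signed)
0b00101011101111 → 00101011101111 = 2799 (signed)
  11110000001000
+ 00101011101111
= 00011011110111  (discard carry-out 1)
Result 00011011110111: MSB = 0 → value 1783.
Addends have opposite signs, so signed overflow cannot occur.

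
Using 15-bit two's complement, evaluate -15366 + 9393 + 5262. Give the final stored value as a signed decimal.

-711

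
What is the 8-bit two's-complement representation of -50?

11001110

|-50| = 50 = 00110010 in 8 bits.
Invert the bits: 11001101. Add 1: 11001110.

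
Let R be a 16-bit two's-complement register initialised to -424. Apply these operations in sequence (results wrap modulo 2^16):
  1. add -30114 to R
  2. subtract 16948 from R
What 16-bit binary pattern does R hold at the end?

Start: R = -424 = 1111111001011000.
R = -424 + (-30114) = -30538 = 1000100010110110
R = -30538 − 16948 = -47486; wraps to 18050 = 0100011010000010

0100011010000010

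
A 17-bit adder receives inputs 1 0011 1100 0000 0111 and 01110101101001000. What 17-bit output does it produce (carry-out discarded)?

  10011110000000111
+ 01110101101001000
= 00010011101001111  (discard carry-out 1)

00010011101001111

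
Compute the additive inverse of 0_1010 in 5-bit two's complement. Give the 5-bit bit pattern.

10110

Invert: 10101. Add 1: 10110.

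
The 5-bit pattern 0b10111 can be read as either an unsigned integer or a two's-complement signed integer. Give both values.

unsigned = 23, signed = -9

Unsigned: 10111 = 23.
Signed: MSB=1 → 23 − 32 = -9.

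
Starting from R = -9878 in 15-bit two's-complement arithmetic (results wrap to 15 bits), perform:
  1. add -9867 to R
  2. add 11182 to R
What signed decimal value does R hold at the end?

-8563

Start: R = -9878 = 101100101101010.
R = -9878 + (-9867) = -19745; wraps to 13023 = 011001011011111
R = 13023 + 11182 = 24205; wraps to -8563 = 101111010001101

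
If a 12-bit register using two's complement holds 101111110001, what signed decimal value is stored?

-1039

MSB is 1, so the value is negative.
Invert: 010000001110. Add 1: 010000001111 = 1039. So the value is −1039.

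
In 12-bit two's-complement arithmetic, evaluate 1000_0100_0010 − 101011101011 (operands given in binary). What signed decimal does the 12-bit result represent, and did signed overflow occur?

1000_0100_0010 → 100001000010 = -1982 (signed)
101011101011 = -1301 (signed)
Subtract via negate-and-add: invert 101011101011 + 1 = 010100010101 (i.e. 1301).
  100001000010
+ 010100010101
= 110101010111
Result 110101010111: MSB = 1 → 3415 − 4096 = -681.
Addends (after negating the subtrahend) have opposite signs, so signed overflow cannot occur.

-681; no overflow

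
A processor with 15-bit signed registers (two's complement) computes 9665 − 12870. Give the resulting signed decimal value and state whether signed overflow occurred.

9665 → 010010111000001
12870 → 011001001000110
Subtract via negate-and-add: invert 011001001000110 + 1 = 100110110111010 (i.e. -12870).
  010010111000001
+ 100110110111010
= 111001101111011
Result 111001101111011: MSB = 1 → 29563 − 32768 = -3205.
Addends (after negating the subtrahend) have opposite signs, so signed overflow cannot occur.

-3205; no overflow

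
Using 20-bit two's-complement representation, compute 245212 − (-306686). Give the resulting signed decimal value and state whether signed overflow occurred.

-496678; overflow

245212 → 00111011110111011100
-306686 → 10110101001000000010
Subtract via negate-and-add: invert 10110101001000000010 + 1 = 01001010110111111110 (i.e. 306686).
  00111011110111011100
+ 01001010110111111110
= 10000110101111011010
Result 10000110101111011010: MSB = 1 → 551898 − 1048576 = -496678.
Both addends (after negating the subtrahend) are non-negative but the stored result is negative: signed overflow. The true value 245212 − (-306686) = 551898 lies outside [-524288, 524287].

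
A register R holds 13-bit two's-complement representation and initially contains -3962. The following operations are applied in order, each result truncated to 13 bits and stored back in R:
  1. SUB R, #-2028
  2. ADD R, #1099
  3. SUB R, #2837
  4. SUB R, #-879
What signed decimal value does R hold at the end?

-2793

Start: R = -3962 = 1000010000110.
R = -3962 − (-2028) = -1934 = 1100001110010
R = -1934 + 1099 = -835 = 1110010111101
R = -835 − 2837 = -3672 = 1000110101000
R = -3672 − (-879) = -2793 = 1010100010111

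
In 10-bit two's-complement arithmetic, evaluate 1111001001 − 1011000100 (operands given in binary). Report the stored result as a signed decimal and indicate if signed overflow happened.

1111001001 = -55 (signed)
1011000100 = -316 (signed)
Subtract via negate-and-add: invert 1011000100 + 1 = 0100111100 (i.e. 316).
  1111001001
+ 0100111100
= 0100000101  (discard carry-out 1)
Result 0100000101: MSB = 0 → value 261.
Addends (after negating the subtrahend) have opposite signs, so signed overflow cannot occur.

261; no overflow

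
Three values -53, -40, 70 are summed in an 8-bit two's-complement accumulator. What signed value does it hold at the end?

-53 + (-40) = -93 (10100011)
-93 + 70 = -23 (11101001)

-23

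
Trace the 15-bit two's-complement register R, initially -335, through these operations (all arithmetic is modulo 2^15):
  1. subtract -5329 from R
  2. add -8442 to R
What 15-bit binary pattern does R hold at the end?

Start: R = -335 = 111111010110001.
R = -335 − (-5329) = 4994 = 001001110000010
R = 4994 + (-8442) = -3448 = 111001010001000

111001010001000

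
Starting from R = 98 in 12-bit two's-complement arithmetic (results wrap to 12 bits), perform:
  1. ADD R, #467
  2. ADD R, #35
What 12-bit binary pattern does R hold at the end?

Start: R = 98 = 000001100010.
R = 98 + 467 = 565 = 001000110101
R = 565 + 35 = 600 = 001001011000

001001011000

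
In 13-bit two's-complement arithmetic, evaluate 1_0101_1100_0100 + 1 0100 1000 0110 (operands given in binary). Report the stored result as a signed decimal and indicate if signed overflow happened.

1_0101_1100_0100 → 1010111000100 = -2620 (signed)
1 0100 1000 0110 → 1010010000110 = -2938 (signed)
  1010111000100
+ 1010010000110
= 0101001001010  (discard carry-out 1)
Result 0101001001010: MSB = 0 → value 2634.
Both addends are negative but the stored result is non-negative: signed overflow. The true value -2620 + (-2938) = -5558 lies outside [-4096, 4095].

2634; overflow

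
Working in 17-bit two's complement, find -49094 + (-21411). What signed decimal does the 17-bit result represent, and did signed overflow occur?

60567; overflow

-49094 → 10100000000111010
-21411 → 11010110001011101
  10100000000111010
+ 11010110001011101
= 01110110010010111  (discard carry-out 1)
Result 01110110010010111: MSB = 0 → value 60567.
Both addends are negative but the stored result is non-negative: signed overflow. The true value -49094 + (-21411) = -70505 lies outside [-65536, 65535].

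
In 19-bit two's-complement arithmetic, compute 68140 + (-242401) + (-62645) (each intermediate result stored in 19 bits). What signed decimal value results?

-236906

68140 + (-242401) = -174261 (1010101011101001011)
-174261 + (-62645) = -236906 (1000110001010010110)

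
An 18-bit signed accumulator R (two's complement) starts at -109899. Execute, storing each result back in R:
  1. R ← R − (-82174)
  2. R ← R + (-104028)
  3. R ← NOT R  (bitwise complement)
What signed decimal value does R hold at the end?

-130392

Start: R = -109899 = 100101001010110101.
R = -109899 − (-82174) = -27725 = 111001001110110011
R = -27725 + (-104028) = -131753; wraps to 130391 = 011111110101010111
R = NOT 011111110101010111 = 100000001010101000 = -130392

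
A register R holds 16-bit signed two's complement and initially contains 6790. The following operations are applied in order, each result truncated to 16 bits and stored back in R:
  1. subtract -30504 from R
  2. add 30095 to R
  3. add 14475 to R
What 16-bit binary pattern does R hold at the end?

0011111111001000

Start: R = 6790 = 0001101010000110.
R = 6790 − (-30504) = 37294; wraps to -28242 = 1001000110101110
R = -28242 + 30095 = 1853 = 0000011100111101
R = 1853 + 14475 = 16328 = 0011111111001000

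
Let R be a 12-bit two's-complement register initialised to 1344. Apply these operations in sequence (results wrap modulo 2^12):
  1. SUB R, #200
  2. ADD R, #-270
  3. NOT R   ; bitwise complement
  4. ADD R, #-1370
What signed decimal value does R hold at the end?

1851

Start: R = 1344 = 010101000000.
R = 1344 − 200 = 1144 = 010001111000
R = 1144 + (-270) = 874 = 001101101010
R = NOT 001101101010 = 110010010101 = -875
R = -875 + (-1370) = -2245; wraps to 1851 = 011100111011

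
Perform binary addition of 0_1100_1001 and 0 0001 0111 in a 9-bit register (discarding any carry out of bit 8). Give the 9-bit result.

011100000

  011001001
+ 000010111
= 011100000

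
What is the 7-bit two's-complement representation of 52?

52 is non-negative, so write it directly in 7 bits: 0110100.

0110100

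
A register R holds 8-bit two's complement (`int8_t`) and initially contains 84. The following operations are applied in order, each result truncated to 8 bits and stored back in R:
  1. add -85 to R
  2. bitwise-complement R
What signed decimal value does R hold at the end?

Start: R = 84 = 01010100.
R = 84 + (-85) = -1 = 11111111
R = NOT 11111111 = 00000000 = 0

0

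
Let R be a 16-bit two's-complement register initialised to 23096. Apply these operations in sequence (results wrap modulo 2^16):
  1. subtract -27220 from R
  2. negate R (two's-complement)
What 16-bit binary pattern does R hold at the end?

0011101101110100

Start: R = 23096 = 0101101000111000.
R = 23096 − (-27220) = 50316; wraps to -15220 = 1100010010001100
R = −(-15220) = 15220 = 0011101101110100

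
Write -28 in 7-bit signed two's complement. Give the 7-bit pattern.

1100100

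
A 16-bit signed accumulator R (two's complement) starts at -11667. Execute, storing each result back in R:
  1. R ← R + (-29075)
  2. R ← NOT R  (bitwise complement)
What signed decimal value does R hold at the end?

-24795

Start: R = -11667 = 1101001001101101.
R = -11667 + (-29075) = -40742; wraps to 24794 = 0110000011011010
R = NOT 0110000011011010 = 1001111100100101 = -24795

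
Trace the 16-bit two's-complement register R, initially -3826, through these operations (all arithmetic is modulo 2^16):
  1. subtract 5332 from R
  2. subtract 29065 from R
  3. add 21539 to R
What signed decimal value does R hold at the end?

-16684

Start: R = -3826 = 1111000100001110.
R = -3826 − 5332 = -9158 = 1101110000111010
R = -9158 − 29065 = -38223; wraps to 27313 = 0110101010110001
R = 27313 + 21539 = 48852; wraps to -16684 = 1011111011010100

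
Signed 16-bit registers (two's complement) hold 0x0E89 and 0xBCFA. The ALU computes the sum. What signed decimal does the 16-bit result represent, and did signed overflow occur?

0x0E89 = 0000111010001001 = 3721 (signed)
0xBCFA = 1011110011111010 = -17158 (signed)
  0000111010001001
+ 1011110011111010
= 1100101110000011
Result 1100101110000011: MSB = 1 → 52099 − 65536 = -13437.
Addends have opposite signs, so signed overflow cannot occur.

-13437; no overflow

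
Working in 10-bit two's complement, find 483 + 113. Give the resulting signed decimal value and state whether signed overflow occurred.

-428; overflow

483 → 0111100011
113 → 0001110001
  0111100011
+ 0001110001
= 1001010100
Result 1001010100: MSB = 1 → 596 − 1024 = -428.
Both addends are non-negative but the stored result is negative: signed overflow. The true value 483 + 113 = 596 lies outside [-512, 511].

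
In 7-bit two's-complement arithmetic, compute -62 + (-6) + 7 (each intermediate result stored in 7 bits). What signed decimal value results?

-62 + (-6) = -68 → wraps to 60 (0111100)
60 + 7 = 67 → wraps to -61 (1000011)

-61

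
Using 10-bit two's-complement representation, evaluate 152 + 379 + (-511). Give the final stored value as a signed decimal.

20

152 + 379 = 531 → wraps to -493 (1000010011)
-493 + (-511) = -1004 → wraps to 20 (0000010100)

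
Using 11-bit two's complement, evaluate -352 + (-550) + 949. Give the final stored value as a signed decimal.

-352 + (-550) = -902 (10001111010)
-902 + 949 = 47 (00000101111)

47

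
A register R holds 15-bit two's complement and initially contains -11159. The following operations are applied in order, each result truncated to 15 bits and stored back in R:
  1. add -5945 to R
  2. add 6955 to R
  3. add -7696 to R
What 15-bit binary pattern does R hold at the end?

Start: R = -11159 = 101010001101001.
R = -11159 + (-5945) = -17104; wraps to 15664 = 011110100110000
R = 15664 + 6955 = 22619; wraps to -10149 = 101100001011011
R = -10149 + (-7696) = -17845; wraps to 14923 = 011101001001011

011101001001011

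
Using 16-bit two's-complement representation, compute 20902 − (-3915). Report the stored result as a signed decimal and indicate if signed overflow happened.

20902 → 0101000110100110
-3915 → 1111000010110101
Subtract via negate-and-add: invert 1111000010110101 + 1 = 0000111101001011 (i.e. 3915).
  0101000110100110
+ 0000111101001011
= 0110000011110001
Result 0110000011110001: MSB = 0 → value 24817.
Both addends (after negating the subtrahend) are non-negative and so is the stored result: no signed overflow.

24817; no overflow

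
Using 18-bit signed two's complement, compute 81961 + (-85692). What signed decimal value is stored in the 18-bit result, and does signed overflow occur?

-3731; no overflow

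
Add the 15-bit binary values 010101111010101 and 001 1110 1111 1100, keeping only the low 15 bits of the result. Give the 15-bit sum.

  010101111010101
+ 001111011111100
= 100101011010001

100101011010001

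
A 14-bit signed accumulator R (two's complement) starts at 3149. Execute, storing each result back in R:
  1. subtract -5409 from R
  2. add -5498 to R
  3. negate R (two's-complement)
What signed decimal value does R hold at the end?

Start: R = 3149 = 00110001001101.
R = 3149 − (-5409) = 8558; wraps to -7826 = 10000101101110
R = -7826 + (-5498) = -13324; wraps to 3060 = 00101111110100
R = −(3060) = -3060 = 11010000001100

-3060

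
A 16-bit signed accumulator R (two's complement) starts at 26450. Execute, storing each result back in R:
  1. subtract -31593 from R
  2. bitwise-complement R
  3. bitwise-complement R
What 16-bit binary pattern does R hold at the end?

Start: R = 26450 = 0110011101010010.
R = 26450 − (-31593) = 58043; wraps to -7493 = 1110001010111011
R = NOT 1110001010111011 = 0001110101000100 = 7492
R = NOT 0001110101000100 = 1110001010111011 = -7493

1110001010111011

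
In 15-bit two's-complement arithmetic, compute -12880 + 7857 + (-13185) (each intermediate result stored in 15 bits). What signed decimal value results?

14560

-12880 + 7857 = -5023 (110110001100001)
-5023 + (-13185) = -18208 → wraps to 14560 (011100011100000)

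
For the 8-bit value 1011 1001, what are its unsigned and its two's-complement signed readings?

Unsigned: 10111001 = 185.
Signed: MSB=1 → 185 − 256 = -71.

unsigned = 185, signed = -71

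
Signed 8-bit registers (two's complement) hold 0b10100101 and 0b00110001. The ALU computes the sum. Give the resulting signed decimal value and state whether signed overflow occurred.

-42; no overflow

0b10100101 → 10100101 = -91 (signed)
0b00110001 → 00110001 = 49 (signed)
  10100101
+ 00110001
= 11010110
Result 11010110: MSB = 1 → 214 − 256 = -42.
Addends have opposite signs, so signed overflow cannot occur.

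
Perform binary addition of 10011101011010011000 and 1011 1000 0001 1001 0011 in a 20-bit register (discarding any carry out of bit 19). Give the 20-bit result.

  10011101011010011000
+ 10111000000110010011
= 01010101100000101011  (discard carry-out 1)

01010101100000101011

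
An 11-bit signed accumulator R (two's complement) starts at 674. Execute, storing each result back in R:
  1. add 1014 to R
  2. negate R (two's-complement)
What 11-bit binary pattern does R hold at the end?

00101101000

Start: R = 674 = 01010100010.
R = 674 + 1014 = 1688; wraps to -360 = 11010011000
R = −(-360) = 360 = 00101101000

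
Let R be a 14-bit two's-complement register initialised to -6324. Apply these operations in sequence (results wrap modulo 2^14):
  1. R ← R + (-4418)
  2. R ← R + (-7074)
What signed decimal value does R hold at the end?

-1432

Start: R = -6324 = 10011101001100.
R = -6324 + (-4418) = -10742; wraps to 5642 = 01011000001010
R = 5642 + (-7074) = -1432 = 11101001101000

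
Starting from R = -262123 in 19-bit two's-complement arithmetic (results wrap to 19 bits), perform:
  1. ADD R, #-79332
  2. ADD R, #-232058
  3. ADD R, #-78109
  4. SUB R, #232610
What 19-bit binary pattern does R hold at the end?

0101000000111111000

Start: R = -262123 = 1000000000000010101.
R = -262123 + (-79332) = -341455; wraps to 182833 = 0101100101000110001
R = 182833 + (-232058) = -49225 = 1110011111110110111
R = -49225 + (-78109) = -127334 = 1100000111010011010
R = -127334 − 232610 = -359944; wraps to 164344 = 0101000000111111000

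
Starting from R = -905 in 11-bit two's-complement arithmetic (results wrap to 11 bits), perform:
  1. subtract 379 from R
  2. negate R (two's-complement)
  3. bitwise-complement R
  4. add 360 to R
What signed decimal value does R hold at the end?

Start: R = -905 = 10001110111.
R = -905 − 379 = -1284; wraps to 764 = 01011111100
R = −(764) = -764 = 10100000100
R = NOT 10100000100 = 01011111011 = 763
R = 763 + 360 = 1123; wraps to -925 = 10001100011

-925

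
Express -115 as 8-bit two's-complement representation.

|-115| = 115 = 01110011 in 8 bits.
Invert the bits: 10001100. Add 1: 10001101.
Check: 10001101 reads as 141 − 256 = -115.

10001101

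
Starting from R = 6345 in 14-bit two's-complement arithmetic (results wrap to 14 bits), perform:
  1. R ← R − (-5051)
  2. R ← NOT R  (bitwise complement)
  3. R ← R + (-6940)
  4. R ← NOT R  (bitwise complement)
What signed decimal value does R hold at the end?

1952

Start: R = 6345 = 01100011001001.
R = 6345 − (-5051) = 11396; wraps to -4988 = 10110010000100
R = NOT 10110010000100 = 01001101111011 = 4987
R = 4987 + (-6940) = -1953 = 11100001011111
R = NOT 11100001011111 = 00011110100000 = 1952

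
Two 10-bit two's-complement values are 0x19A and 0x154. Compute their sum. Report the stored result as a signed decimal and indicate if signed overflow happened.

-274; overflow

0x19A = 0110011010 = 410 (signed)
0x154 = 0101010100 = 340 (signed)
  0110011010
+ 0101010100
= 1011101110
Result 1011101110: MSB = 1 → 750 − 1024 = -274.
Both addends are non-negative but the stored result is negative: signed overflow. The true value 410 + 340 = 750 lies outside [-512, 511].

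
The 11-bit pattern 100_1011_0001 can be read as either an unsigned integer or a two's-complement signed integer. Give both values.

unsigned = 1201, signed = -847

Unsigned: 10010110001 = 1201.
Signed: MSB=1 → 1201 − 2048 = -847.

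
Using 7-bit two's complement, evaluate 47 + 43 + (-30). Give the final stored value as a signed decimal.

47 + 43 = 90 → wraps to -38 (1011010)
-38 + (-30) = -68 → wraps to 60 (0111100)

60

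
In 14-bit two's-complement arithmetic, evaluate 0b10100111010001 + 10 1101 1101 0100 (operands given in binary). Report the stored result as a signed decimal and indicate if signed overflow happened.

0b10100111010001 → 10100111010001 = -5679 (signed)
10 1101 1101 0100 → 10110111010100 = -4652 (signed)
  10100111010001
+ 10110111010100
= 01011110100101  (discard carry-out 1)
Result 01011110100101: MSB = 0 → value 6053.
Both addends are negative but the stored result is non-negative: signed overflow. The true value -5679 + (-4652) = -10331 lies outside [-8192, 8191].

6053; overflow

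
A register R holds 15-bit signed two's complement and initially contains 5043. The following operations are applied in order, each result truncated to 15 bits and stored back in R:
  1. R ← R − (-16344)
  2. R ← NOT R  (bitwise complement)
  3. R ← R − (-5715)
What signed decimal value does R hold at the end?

-15673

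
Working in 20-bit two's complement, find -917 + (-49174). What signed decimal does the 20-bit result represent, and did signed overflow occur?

-50091; no overflow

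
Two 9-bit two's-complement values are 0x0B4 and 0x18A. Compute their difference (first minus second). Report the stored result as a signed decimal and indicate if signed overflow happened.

0x0B4 = 010110100 = 180 (signed)
0x18A = 110001010 = -118 (signed)
Subtract via negate-and-add: invert 110001010 + 1 = 001110110 (i.e. 118).
  010110100
+ 001110110
= 100101010
Result 100101010: MSB = 1 → 298 − 512 = -214.
Both addends (after negating the subtrahend) are non-negative but the stored result is negative: signed overflow. The true value 180 − (-118) = 298 lies outside [-256, 255].

-214; overflow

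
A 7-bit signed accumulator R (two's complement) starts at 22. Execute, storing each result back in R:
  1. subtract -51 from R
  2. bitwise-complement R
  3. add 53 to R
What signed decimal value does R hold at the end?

Start: R = 22 = 0010110.
R = 22 − (-51) = 73; wraps to -55 = 1001001
R = NOT 1001001 = 0110110 = 54
R = 54 + 53 = 107; wraps to -21 = 1101011

-21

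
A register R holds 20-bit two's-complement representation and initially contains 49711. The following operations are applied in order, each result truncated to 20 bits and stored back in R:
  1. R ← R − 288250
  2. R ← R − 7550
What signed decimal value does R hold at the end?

-246089

Start: R = 49711 = 00001100001000101111.
R = 49711 − 288250 = -238539 = 11000101110000110101
R = -238539 − 7550 = -246089 = 11000011111010110111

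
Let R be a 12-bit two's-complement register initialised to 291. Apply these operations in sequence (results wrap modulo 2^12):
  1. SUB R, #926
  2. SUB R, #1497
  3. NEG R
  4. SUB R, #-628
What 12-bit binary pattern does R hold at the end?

101011001000

Start: R = 291 = 000100100011.
R = 291 − 926 = -635 = 110110000101
R = -635 − 1497 = -2132; wraps to 1964 = 011110101100
R = −(1964) = -1964 = 100001010100
R = -1964 − (-628) = -1336 = 101011001000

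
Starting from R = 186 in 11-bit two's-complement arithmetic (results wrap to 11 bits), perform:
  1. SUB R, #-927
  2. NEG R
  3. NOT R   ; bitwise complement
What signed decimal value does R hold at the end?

Start: R = 186 = 00010111010.
R = 186 − (-927) = 1113; wraps to -935 = 10001011001
R = −(-935) = 935 = 01110100111
R = NOT 01110100111 = 10001011000 = -936

-936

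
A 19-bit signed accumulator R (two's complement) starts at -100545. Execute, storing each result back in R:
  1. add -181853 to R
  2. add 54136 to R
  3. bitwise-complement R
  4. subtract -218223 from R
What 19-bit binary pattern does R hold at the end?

Start: R = -100545 = 1100111011100111111.
R = -100545 + (-181853) = -282398; wraps to 241890 = 0111011000011100010
R = 241890 + 54136 = 296026; wraps to -228262 = 1001000010001011010
R = NOT 1001000010001011010 = 0110111101110100101 = 228261
R = 228261 − (-218223) = 446484; wraps to -77804 = 1101101000000010100

1101101000000010100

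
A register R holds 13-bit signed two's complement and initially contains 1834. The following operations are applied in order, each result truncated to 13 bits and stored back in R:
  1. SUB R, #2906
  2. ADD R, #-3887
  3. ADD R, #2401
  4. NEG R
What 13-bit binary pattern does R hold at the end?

0100111111110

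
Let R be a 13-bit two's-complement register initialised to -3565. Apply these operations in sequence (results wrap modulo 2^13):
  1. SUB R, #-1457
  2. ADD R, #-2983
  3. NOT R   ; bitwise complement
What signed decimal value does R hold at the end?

Start: R = -3565 = 1001000010011.
R = -3565 − (-1457) = -2108 = 1011111000100
R = -2108 + (-2983) = -5091; wraps to 3101 = 0110000011101
R = NOT 0110000011101 = 1001111100010 = -3102

-3102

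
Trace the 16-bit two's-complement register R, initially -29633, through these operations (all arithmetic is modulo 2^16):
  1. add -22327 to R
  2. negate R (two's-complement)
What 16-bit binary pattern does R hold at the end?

Start: R = -29633 = 1000110000111111.
R = -29633 + (-22327) = -51960; wraps to 13576 = 0011010100001000
R = −(13576) = -13576 = 1100101011111000

1100101011111000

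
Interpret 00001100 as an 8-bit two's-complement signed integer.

12

MSB is 0, so the value is non-negative: 00001100 = 12.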